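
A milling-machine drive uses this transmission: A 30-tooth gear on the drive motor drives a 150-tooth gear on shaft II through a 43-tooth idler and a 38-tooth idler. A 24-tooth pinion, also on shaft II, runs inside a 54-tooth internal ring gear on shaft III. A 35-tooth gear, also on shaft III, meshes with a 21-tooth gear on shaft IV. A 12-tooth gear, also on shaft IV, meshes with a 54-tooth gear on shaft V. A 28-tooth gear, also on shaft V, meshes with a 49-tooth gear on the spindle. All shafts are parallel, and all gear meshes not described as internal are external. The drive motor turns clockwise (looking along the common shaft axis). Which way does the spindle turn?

clockwise

the drive motor → shaft II: driver → idler → idler → driven is 3 external meshes, 3 reversals → CCW.
shaft II → shaft III: internal mesh, same direction → CCW.
shaft III → shaft IV: external mesh, 1 reversal → CW.
shaft IV → shaft V: external mesh, 1 reversal → CCW.
shaft V → the spindle: external mesh, 1 reversal → CW.
6 reversals in total — an even number — so the spindle turns the same way as the drive motor.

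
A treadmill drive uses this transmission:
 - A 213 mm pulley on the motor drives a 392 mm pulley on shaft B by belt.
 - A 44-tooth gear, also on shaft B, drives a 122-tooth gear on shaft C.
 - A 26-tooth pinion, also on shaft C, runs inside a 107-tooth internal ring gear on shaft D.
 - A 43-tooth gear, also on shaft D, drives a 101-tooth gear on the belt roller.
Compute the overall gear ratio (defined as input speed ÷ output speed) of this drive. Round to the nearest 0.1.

Each stage contributes driven/driver: belt 392/213 = 1.8404, gear mesh 122/44 = 2.7727, internal gear 107/26 = 4.1154, gear mesh 101/43 = 2.3488.
Overall: 1.8404 × 2.7727 × 4.1154 × 2.3488 = 49.326.

49.3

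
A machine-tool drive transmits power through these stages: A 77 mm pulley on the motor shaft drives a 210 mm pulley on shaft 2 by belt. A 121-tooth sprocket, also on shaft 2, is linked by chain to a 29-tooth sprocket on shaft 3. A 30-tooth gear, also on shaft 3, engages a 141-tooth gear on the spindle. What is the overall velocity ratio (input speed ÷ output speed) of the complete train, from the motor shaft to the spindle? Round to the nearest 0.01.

Each stage contributes driven/driver: belt 210/77 = 2.7273, chain 29/121 = 0.23967, gear mesh 141/30 = 4.7.
Overall: 2.7273 × 0.23967 × 4.7 = 3.0721.

3.07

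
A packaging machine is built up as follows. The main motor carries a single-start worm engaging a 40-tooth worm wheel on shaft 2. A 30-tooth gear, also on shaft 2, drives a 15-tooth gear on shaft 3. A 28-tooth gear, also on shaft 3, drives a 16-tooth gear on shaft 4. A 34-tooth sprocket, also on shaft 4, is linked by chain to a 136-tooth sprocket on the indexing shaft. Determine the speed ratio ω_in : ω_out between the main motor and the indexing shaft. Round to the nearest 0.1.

45.7

Each stage contributes driven/driver: worm 40/1 = 40, gear mesh 15/30 = 0.5, gear mesh 16/28 = 0.57143, chain 136/34 = 4.
Overall: 40 × 0.5 × 0.57143 × 4 = 45.714.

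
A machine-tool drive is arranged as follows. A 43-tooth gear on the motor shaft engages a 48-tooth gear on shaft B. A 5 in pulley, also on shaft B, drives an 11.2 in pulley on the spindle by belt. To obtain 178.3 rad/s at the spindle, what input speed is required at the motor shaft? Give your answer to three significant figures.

Overall ratio R = 1.1163 × 2.24 = 2.5005.
Required input speed = output speed × R = 178.3 × 2.5005 = 445.83 rad/s.

446 rad/s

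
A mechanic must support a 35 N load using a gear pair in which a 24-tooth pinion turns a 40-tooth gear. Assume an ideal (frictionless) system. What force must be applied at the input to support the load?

21 N

Gear pair MA = 40/24 = 1.6667.
Effort = load / MA = 35 / 1.6667 = 21 N.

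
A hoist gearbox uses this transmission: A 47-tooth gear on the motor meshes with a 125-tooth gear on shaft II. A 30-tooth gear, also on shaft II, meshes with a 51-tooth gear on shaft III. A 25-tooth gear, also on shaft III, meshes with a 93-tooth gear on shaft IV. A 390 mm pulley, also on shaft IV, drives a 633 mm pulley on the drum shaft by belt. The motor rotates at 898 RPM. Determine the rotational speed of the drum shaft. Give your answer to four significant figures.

the motor → shaft II (gear mesh, 125/47): 898 ÷ 2.6596 = 337.65 RPM
shaft II → shaft III (gear mesh, 51/30): 337.65 ÷ 1.7 = 198.62 RPM
shaft III → shaft IV (gear mesh, 93/25): 198.62 ÷ 3.72 = 53.392 RPM
shaft IV → the drum shaft (belt, 633/390): 53.392 ÷ 1.6231 = 32.895 RPM

32.90 RPM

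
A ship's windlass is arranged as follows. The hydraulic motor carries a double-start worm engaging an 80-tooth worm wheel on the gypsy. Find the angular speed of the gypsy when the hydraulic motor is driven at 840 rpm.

21 rpm

the hydraulic motor → the gypsy (worm, 80/2): 840 ÷ 40 = 21 rpm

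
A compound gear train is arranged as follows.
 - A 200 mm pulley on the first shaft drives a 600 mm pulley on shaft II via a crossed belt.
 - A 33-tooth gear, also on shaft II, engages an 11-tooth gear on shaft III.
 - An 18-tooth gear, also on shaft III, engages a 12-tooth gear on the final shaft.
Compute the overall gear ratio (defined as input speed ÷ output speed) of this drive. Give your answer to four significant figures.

0.6667

Each stage contributes driven/driver: belt 600/200 = 3, gear mesh 11/33 = 0.33333, gear mesh 12/18 = 0.66667.
Overall: 3 × 0.33333 × 0.66667 = 0.66667.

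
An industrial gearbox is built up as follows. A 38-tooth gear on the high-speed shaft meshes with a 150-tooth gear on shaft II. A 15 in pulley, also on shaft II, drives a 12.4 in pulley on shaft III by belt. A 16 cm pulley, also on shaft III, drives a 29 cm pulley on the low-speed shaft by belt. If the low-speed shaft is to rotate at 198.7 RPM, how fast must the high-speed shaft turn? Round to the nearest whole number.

1175 RPM

Overall ratio R = 3.9474 × 0.82667 × 1.8125 = 5.9145.
Required input speed = output speed × R = 198.7 × 5.9145 = 1175.2 RPM.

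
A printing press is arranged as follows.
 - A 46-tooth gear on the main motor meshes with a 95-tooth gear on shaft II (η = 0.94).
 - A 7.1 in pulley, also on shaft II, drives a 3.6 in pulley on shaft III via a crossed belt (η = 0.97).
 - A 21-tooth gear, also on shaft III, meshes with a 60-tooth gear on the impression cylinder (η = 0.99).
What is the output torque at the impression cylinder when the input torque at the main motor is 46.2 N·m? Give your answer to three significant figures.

125 N·m

Gear mesh: ratio = 95/46 = 2.0652; torque at shaft II = 46.2 × 2.0652 × 0.94 = 89.688 N·m.
Belt: ratio = 3.6/7.1 = 0.50704; torque at shaft III = 89.688 × 0.50704 × 0.97 = 44.111 N·m.
Gear mesh: ratio = 60/21 = 2.8571; torque at the impression cylinder = 44.111 × 2.8571 × 0.99 = 124.77 N·m.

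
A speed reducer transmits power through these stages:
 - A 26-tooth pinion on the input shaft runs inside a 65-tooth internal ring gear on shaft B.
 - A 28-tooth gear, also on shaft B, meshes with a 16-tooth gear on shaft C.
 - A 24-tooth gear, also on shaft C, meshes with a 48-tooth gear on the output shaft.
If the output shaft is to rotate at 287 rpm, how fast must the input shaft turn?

820 rpm

Overall ratio R = 2.5 × 0.57143 × 2 = 2.8571.
Required input speed = output speed × R = 287 × 2.8571 = 820 rpm.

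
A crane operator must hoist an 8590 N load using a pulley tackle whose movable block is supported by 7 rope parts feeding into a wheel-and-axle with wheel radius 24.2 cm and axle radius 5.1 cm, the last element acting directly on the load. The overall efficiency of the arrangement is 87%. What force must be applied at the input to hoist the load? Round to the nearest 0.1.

Block-and-tackle MA = number of supporting rope parts = 7.
Wheel-and-axle MA = R/r = 24.2/5.1 = 4.7451.
Combined ideal MA = 7 × 4.7451 = 33.216.
Actual MA = 33.216 × 0.87 = 28.898.
Effort = load / actual MA = 8590 / 28.898 = 297.26 N.

297.3 N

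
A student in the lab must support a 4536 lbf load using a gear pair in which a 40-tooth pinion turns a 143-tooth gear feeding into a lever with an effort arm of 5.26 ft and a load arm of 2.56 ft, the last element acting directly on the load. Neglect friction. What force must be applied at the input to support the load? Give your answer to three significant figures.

Gear pair MA = 143/40 = 3.575.
Lever MA = effort arm / load arm = 5.26/2.56 = 2.0547.
Combined ideal MA = 3.575 × 2.0547 = 7.3455.
Effort = load / MA = 4536 / 7.3455 = 617.52 lbf.

618 lbf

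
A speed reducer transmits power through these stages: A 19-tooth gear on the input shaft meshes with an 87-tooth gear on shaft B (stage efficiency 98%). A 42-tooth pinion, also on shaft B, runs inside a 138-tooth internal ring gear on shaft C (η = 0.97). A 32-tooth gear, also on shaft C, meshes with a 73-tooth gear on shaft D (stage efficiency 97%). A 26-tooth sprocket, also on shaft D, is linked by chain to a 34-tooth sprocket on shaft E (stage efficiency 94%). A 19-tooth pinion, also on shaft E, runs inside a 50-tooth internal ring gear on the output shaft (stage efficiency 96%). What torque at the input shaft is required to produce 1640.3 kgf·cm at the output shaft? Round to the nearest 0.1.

Overall ratio R = 4.5789 × 3.2857 × 2.2812 × 1.3077 × 2.6316 = 118.11; overall efficiency η = 0.98 × 0.97 × 0.97 × 0.94 × 0.96 = 0.8321.
Input torque = output torque / (R × η) = 1640.3 / (118.11 × 0.8321) = 16.69 kgf·cm.

16.7 kgf·cm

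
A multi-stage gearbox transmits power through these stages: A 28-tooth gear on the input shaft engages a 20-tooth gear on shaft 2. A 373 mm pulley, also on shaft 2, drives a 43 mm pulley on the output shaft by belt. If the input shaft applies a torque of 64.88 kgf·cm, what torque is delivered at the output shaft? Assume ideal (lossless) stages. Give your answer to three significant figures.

5.34 kgf·cm

After the gear mesh (20/28): 64.88 × 0.71429 = 46.343 kgf·cm
After the belt (43/373): 46.343 × 0.11528 = 5.3425 kgf·cm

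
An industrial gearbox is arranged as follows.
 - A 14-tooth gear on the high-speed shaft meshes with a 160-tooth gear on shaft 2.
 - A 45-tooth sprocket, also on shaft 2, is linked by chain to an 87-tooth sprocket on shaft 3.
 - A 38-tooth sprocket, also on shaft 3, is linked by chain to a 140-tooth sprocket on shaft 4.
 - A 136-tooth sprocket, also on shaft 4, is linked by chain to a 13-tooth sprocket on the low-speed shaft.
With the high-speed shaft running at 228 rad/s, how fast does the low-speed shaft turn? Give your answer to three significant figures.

the high-speed shaft → shaft 2 (gear mesh, 160/14): 228 ÷ 11.429 = 19.95 rad/s
shaft 2 → shaft 3 (chain, 87/45): 19.95 ÷ 1.9333 = 10.319 rad/s
shaft 3 → shaft 4 (chain, 140/38): 10.319 ÷ 3.6842 = 2.8009 rad/s
shaft 4 → the low-speed shaft (chain, 13/136): 2.8009 ÷ 0.095588 = 29.301 rad/s

29.3 rad/s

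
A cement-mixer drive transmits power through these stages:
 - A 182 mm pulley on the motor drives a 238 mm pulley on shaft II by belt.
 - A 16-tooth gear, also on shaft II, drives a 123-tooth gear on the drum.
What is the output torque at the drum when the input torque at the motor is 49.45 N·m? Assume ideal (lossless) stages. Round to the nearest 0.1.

497.1 N·m

After the belt (238/182): 49.45 × 1.3077 = 64.665 N·m
After the gear mesh (123/16): 64.665 × 7.6875 = 497.12 N·m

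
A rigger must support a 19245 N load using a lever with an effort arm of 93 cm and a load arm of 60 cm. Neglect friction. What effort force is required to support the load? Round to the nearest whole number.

Lever MA = effort arm / load arm = 93/60 = 1.55.
Effort = load / MA = 19245 / 1.55 = 12416 N.

12416 N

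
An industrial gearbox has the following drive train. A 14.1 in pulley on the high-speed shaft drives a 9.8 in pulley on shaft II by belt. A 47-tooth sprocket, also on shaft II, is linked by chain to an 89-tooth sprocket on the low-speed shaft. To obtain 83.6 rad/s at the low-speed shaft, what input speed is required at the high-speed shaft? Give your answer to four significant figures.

Overall ratio R = 0.69504 × 1.8936 = 1.3161.
Required input speed = output speed × R = 83.6 × 1.3161 = 110.03 rad/s.

110.0 rad/s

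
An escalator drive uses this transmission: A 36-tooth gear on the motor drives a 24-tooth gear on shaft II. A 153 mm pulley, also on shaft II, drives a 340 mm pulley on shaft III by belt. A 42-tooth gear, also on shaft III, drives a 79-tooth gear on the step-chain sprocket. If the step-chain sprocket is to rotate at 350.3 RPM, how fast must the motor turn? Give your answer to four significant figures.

976.1 RPM

Overall ratio R = 0.66667 × 2.2222 × 1.881 = 2.7866.
Required input speed = output speed × R = 350.3 × 2.7866 = 976.14 RPM.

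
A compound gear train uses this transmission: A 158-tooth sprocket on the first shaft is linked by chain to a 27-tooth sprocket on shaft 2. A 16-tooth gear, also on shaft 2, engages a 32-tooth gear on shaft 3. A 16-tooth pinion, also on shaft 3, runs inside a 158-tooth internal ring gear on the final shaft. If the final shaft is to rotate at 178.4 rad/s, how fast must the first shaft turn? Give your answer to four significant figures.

602.1 rad/s

Overall ratio R = 0.17089 × 2 × 9.875 = 3.375.
Required input speed = output speed × R = 178.4 × 3.375 = 602.1 rad/s.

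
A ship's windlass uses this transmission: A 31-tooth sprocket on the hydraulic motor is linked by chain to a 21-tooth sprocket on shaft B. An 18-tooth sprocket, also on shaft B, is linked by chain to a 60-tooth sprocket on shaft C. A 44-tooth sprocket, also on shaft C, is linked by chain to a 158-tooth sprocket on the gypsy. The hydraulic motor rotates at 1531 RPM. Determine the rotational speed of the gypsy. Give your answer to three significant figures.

chain 21/31 = 0.67742 → 1531/0.67742 = 2260 RPM
chain 60/18 = 3.3333 → 2260/3.3333 = 678.01 RPM
chain 158/44 = 3.5909 → 678.01/3.5909 = 188.81 RPM

189 RPM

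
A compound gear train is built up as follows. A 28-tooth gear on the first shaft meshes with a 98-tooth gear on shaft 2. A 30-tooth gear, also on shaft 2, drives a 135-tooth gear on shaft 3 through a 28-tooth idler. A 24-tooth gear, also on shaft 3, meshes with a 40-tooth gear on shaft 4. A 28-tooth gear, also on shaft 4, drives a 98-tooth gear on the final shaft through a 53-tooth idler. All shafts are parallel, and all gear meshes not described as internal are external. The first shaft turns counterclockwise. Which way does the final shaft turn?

counterclockwise

the first shaft → shaft 2: external mesh, 1 reversal → CW.
shaft 2 → shaft 3: driver → idler → driven is 2 external meshes, 2 reversals → CW.
shaft 3 → shaft 4: external mesh, 1 reversal → CCW.
shaft 4 → the final shaft: driver → idler → driven is 2 external meshes, 2 reversals → CCW.
6 reversals in total — an even number — so the final shaft turns the same way as the first shaft.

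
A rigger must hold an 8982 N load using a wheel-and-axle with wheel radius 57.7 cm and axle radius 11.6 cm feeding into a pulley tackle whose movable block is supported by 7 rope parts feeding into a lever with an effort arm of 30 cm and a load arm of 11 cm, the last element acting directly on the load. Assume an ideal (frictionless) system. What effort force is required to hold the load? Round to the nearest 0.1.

94.6 N

Wheel-and-axle MA = R/r = 57.7/11.6 = 4.9741.
Block-and-tackle MA = number of supporting rope parts = 7.
Lever MA = effort arm / load arm = 30/11 = 2.7273.
Combined ideal MA = 4.9741 × 7 × 2.7273 = 94.961.
Effort = load / MA = 8982 / 94.961 = 94.586 N.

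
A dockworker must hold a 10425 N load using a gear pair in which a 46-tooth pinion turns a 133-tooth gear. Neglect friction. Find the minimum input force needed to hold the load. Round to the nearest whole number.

Gear pair MA = 133/46 = 2.8913.
Effort = load / MA = 10425 / 2.8913 = 3605.6 N.

3606 N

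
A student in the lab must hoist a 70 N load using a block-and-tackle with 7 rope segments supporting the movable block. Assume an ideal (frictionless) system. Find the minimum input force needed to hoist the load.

10 N

Block-and-tackle MA = number of supporting rope parts = 7.
Effort = load / MA = 70 / 7 = 10 N.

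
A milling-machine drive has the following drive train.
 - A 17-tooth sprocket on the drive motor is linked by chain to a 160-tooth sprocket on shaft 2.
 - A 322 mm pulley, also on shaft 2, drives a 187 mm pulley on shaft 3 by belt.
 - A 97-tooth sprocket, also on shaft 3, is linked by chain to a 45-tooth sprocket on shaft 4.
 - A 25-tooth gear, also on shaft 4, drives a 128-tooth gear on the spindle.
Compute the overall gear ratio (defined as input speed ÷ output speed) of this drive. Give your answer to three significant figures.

Each stage contributes driven/driver: chain 160/17 = 9.4118, belt 187/322 = 0.58075, chain 45/97 = 0.46392, gear mesh 128/25 = 5.12.
Overall: 9.4118 × 0.58075 × 0.46392 × 5.12 = 12.983.

13.0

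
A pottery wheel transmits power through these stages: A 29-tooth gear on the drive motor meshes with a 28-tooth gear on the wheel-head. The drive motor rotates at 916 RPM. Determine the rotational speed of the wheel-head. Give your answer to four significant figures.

948.7 RPM

gear mesh 28/29 = 0.96552 → 916/0.96552 = 948.71 RPM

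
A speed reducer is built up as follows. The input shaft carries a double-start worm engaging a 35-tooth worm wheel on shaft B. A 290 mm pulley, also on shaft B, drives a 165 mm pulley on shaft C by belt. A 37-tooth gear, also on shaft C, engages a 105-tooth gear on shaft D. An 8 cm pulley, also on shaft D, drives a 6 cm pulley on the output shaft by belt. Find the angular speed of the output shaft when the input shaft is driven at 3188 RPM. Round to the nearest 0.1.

150.4 RPM

Worm: ratio = 35/2 = 17.5, so shaft B turns at 3188 / 17.5 = 182.17 RPM.
Belt: ratio = 165/290 = 0.56897, so shaft C turns at 182.17 / 0.56897 = 320.18 RPM.
Gear mesh: ratio = 105/37 = 2.8378, so shaft D turns at 320.18 / 2.8378 = 112.83 RPM.
Belt: ratio = 6/8 = 0.75, so the output shaft turns at 112.83 / 0.75 = 150.43 RPM.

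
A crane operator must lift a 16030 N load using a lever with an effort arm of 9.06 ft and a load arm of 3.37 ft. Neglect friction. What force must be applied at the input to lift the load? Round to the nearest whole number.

Lever MA = effort arm / load arm = 9.06/3.37 = 2.6884.
Effort = load / MA = 16030 / 2.6884 = 5962.6 N.

5963 N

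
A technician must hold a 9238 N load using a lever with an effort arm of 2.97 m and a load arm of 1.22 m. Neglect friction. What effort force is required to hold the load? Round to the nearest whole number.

3795 N

Lever MA = effort arm / load arm = 2.97/1.22 = 2.4344.
Effort = load / MA = 9238 / 2.4344 = 3794.7 N.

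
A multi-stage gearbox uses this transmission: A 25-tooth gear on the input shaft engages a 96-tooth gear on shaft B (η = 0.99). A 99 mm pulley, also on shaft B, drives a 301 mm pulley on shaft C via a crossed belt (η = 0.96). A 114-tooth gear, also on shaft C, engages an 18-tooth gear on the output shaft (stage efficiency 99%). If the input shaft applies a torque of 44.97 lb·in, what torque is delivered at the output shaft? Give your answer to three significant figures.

78.0 lb·in

Gear mesh: ratio = 96/25 = 3.84; torque at shaft B = 44.97 × 3.84 × 0.99 = 170.96 lb·in.
Belt: ratio = 301/99 = 3.0404; torque at shaft C = 170.96 × 3.0404 × 0.96 = 498.99 lb·in.
Gear mesh: ratio = 18/114 = 0.15789; torque at the output shaft = 498.99 × 0.15789 × 0.99 = 78 lb·in.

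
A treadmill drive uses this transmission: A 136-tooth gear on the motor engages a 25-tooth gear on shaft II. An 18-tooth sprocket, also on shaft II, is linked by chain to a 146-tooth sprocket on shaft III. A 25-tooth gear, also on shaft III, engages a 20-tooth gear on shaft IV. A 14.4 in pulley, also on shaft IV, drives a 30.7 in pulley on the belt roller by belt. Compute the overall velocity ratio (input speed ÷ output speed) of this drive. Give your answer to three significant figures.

2.54

Each stage contributes driven/driver: gear mesh 25/136 = 0.18382, chain 146/18 = 8.1111, gear mesh 20/25 = 0.8, belt 30.7/14.4 = 2.1319.
Overall: 0.18382 × 8.1111 × 0.8 × 2.1319 = 2.543.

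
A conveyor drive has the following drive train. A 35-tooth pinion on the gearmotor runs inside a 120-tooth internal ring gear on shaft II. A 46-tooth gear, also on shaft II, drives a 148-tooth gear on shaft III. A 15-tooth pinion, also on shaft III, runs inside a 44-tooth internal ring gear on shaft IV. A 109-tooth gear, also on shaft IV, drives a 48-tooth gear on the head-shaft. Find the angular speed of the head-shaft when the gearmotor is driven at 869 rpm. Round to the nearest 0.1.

the gearmotor → shaft II (internal gear, 120/35): 869 ÷ 3.4286 = 253.46 rpm
shaft II → shaft III (gear mesh, 148/46): 253.46 ÷ 3.2174 = 78.778 rpm
shaft III → shaft IV (internal gear, 44/15): 78.778 ÷ 2.9333 = 26.856 rpm
shaft IV → the head-shaft (gear mesh, 48/109): 26.856 ÷ 0.44037 = 60.985 rpm

61.0 rpm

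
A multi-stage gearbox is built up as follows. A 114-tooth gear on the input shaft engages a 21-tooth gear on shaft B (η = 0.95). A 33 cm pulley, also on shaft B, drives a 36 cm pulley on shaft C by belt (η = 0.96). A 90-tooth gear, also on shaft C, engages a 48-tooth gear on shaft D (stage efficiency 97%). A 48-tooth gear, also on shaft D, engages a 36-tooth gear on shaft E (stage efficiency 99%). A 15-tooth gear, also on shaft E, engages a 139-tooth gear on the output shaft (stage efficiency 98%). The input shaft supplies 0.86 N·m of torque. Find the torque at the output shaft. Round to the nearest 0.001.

Gear mesh: ratio = 21/114 = 0.18421; torque at shaft B = 0.86 × 0.18421 × 0.95 = 0.1505 N·m.
Belt: ratio = 36/33 = 1.0909; torque at shaft C = 0.1505 × 1.0909 × 0.96 = 0.15761 N·m.
Gear mesh: ratio = 48/90 = 0.53333; torque at shaft D = 0.15761 × 0.53333 × 0.97 = 0.081539 N·m.
Gear mesh: ratio = 36/48 = 0.75; torque at shaft E = 0.081539 × 0.75 × 0.99 = 0.060543 N·m.
Gear mesh: ratio = 139/15 = 9.2667; torque at the output shaft = 0.060543 × 9.2667 × 0.98 = 0.54981 N·m.

0.550 N·m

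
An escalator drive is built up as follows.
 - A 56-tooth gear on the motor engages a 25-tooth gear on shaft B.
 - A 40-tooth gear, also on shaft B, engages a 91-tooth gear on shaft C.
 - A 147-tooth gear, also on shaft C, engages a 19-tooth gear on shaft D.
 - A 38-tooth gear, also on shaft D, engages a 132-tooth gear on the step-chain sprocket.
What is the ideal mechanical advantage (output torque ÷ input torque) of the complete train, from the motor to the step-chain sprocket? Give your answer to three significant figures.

Each stage contributes driven/driver: gear mesh 25/56 = 0.44643, gear mesh 91/40 = 2.275, gear mesh 19/147 = 0.12925, gear mesh 132/38 = 3.4737.
Overall: 0.44643 × 2.275 × 0.12925 × 3.4737 = 0.45599.

0.456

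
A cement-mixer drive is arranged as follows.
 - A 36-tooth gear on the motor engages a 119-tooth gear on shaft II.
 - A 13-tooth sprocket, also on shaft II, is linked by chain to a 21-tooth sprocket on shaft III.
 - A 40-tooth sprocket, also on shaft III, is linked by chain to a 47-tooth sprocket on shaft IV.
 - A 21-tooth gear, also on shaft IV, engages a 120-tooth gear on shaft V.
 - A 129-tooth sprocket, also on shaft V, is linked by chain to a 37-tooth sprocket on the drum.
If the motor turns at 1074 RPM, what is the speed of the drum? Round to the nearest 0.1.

gear mesh 119/36 = 3.3056 → 1074/3.3056 = 324.91 RPM
chain 21/13 = 1.6154 → 324.91/1.6154 = 201.13 RPM
chain 47/40 = 1.175 → 201.13/1.175 = 171.18 RPM
gear mesh 120/21 = 5.7143 → 171.18/5.7143 = 29.956 RPM
chain 37/129 = 0.28682 → 29.956/0.28682 = 104.44 RPM

104.4 RPM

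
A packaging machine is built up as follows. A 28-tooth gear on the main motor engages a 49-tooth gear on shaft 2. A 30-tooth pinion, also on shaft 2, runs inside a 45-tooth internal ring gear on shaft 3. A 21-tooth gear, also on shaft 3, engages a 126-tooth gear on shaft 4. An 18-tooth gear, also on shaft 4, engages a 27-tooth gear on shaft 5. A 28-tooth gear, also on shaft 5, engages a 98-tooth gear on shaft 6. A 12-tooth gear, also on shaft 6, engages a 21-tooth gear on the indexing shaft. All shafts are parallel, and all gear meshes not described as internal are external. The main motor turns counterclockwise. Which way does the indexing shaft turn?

clockwise

the main motor → shaft 2: external mesh, 1 reversal → CW.
shaft 2 → shaft 3: internal mesh, same direction → CW.
shaft 3 → shaft 4: external mesh, 1 reversal → CCW.
shaft 4 → shaft 5: external mesh, 1 reversal → CW.
shaft 5 → shaft 6: external mesh, 1 reversal → CCW.
shaft 6 → the indexing shaft: external mesh, 1 reversal → CW.
5 reversals in total — an odd number — so the indexing shaft turns opposite to the main motor.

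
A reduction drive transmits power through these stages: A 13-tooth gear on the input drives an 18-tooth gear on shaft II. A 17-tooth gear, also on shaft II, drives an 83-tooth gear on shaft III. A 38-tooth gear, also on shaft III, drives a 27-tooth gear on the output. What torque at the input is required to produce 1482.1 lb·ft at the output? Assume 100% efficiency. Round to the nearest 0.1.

308.6 lb·ft

Overall ratio R = 1.3846 × 4.8824 × 0.71053 = 4.8033.
Input torque = output torque / R = 1482.1 / 4.8033 = 308.56 lb·ft.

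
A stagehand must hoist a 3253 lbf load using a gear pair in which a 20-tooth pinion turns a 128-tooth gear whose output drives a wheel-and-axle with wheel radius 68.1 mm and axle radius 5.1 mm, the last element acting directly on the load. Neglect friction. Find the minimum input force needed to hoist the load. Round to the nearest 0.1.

Gear pair MA = 128/20 = 6.4.
Wheel-and-axle MA = R/r = 68.1/5.1 = 13.353.
Combined ideal MA = 6.4 × 13.353 = 85.459.
Effort = load / MA = 3253 / 85.459 = 38.065 lbf.

38.1 lbf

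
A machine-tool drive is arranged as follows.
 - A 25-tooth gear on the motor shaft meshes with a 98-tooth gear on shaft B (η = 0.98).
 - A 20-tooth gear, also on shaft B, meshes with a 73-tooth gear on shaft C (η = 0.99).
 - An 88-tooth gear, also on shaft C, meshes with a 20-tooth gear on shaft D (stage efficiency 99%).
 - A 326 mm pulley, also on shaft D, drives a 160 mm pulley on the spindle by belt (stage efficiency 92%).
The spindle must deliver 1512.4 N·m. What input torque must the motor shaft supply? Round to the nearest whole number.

1072 N·m

Overall ratio R = 3.92 × 3.65 × 0.22727 × 0.4908 = 1.596; overall efficiency η = 0.98 × 0.99 × 0.99 × 0.92 = 0.8837.
Input torque = output torque / (R × η) = 1512.4 / (1.596 × 0.8837) = 1072.4 N·m.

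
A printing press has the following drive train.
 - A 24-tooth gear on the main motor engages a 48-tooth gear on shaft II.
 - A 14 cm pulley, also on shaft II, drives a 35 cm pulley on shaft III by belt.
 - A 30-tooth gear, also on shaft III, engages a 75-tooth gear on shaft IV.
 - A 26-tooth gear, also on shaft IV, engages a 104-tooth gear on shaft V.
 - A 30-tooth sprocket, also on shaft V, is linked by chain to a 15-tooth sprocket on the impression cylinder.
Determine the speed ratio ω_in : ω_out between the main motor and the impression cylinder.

25

Each stage contributes driven/driver: gear mesh 48/24 = 2, belt 35/14 = 2.5, gear mesh 75/30 = 2.5, gear mesh 104/26 = 4, chain 15/30 = 0.5.
Overall: 2 × 2.5 × 2.5 × 4 × 0.5 = 25.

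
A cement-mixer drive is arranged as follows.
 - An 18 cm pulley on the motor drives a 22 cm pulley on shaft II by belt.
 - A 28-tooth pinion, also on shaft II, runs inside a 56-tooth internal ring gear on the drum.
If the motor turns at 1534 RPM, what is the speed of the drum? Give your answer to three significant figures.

628 RPM

the motor → shaft II (belt, 22/18): 1534 ÷ 1.2222 = 1255.1 RPM
shaft II → the drum (internal gear, 56/28): 1255.1 ÷ 2 = 627.55 RPM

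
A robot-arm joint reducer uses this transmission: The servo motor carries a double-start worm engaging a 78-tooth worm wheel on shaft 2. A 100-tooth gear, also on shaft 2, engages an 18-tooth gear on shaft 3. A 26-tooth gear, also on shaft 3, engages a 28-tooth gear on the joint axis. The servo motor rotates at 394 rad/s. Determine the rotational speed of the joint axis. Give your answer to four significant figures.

52.12 rad/s

worm 78/2 = 39 → 394/39 = 10.103 rad/s
gear mesh 18/100 = 0.18 → 10.103/0.18 = 56.125 rad/s
gear mesh 28/26 = 1.0769 → 56.125/1.0769 = 52.116 rad/s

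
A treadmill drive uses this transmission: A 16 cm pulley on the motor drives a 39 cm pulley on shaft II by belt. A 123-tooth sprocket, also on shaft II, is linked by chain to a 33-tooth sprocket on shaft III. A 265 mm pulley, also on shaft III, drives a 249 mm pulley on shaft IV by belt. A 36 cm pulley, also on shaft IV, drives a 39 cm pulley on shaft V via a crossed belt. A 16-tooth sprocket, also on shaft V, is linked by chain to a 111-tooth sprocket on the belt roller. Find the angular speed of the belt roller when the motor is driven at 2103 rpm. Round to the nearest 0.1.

455.4 rpm

belt 39/16 = 2.4375 → 2103/2.4375 = 862.77 rpm
chain 33/123 = 0.26829 → 862.77/0.26829 = 3215.8 rpm
belt 249/265 = 0.93962 → 3215.8/0.93962 = 3422.4 rpm
belt 39/36 = 1.0833 → 3422.4/1.0833 = 3159.1 rpm
chain 111/16 = 6.9375 → 3159.1/6.9375 = 455.37 rpm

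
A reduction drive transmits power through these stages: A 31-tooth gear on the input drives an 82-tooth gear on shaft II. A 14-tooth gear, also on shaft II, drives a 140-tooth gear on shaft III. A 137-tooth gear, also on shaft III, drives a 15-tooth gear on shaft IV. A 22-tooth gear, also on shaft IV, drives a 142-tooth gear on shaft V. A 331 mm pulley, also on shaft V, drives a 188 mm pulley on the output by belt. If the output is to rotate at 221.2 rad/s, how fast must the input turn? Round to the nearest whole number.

2349 rad/s

Overall ratio R = 2.6452 × 10 × 0.10949 × 6.4545 × 0.56798 = 10.617.
Required input speed = output speed × R = 221.2 × 10.617 = 2348.6 rad/s.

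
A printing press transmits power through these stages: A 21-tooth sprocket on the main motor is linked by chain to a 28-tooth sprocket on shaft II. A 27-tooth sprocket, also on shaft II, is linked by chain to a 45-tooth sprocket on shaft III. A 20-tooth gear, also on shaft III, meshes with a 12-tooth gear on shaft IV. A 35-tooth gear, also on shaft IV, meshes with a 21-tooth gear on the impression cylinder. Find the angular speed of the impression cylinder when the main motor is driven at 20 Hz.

25 Hz

the main motor → shaft II (chain, 28/21): 20 ÷ 1.3333 = 15 Hz
shaft II → shaft III (chain, 45/27): 15 ÷ 1.6667 = 9 Hz
shaft III → shaft IV (gear mesh, 12/20): 9 ÷ 0.6 = 15 Hz
shaft IV → the impression cylinder (gear mesh, 21/35): 15 ÷ 0.6 = 25 Hz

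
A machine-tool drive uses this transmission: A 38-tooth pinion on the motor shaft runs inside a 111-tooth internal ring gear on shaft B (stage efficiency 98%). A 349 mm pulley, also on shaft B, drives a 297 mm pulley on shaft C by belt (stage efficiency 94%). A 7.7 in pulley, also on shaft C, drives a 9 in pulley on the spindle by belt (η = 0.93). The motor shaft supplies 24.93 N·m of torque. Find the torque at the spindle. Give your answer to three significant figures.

internal gear 111/38 = 2.9211 → τ = 24.93·2.9211·0.98 = 71.365 N·m
belt 297/349 = 0.851 → τ = 71.365·0.851·0.94 = 57.088 N·m
belt 9/7.7 = 1.1688 → τ = 57.088·1.1688·0.93 = 62.056 N·m

62.1 N·m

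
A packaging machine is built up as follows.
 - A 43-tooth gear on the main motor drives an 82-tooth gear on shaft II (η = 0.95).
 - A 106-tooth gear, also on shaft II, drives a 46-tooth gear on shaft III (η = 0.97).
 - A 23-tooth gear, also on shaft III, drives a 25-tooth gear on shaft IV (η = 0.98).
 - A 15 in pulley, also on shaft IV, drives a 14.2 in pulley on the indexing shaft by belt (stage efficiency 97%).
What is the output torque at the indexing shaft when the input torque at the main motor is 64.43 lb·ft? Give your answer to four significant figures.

Gear mesh: ratio = 82/43 = 1.907; torque at shaft II = 64.43 × 1.907 × 0.95 = 116.72 lb·ft.
Gear mesh: ratio = 46/106 = 0.43396; torque at shaft III = 116.72 × 0.43396 × 0.97 = 49.134 lb·ft.
Gear mesh: ratio = 25/23 = 1.087; torque at shaft IV = 49.134 × 1.087 × 0.98 = 52.338 lb·ft.
Belt: ratio = 14.2/15 = 0.94667; torque at the indexing shaft = 52.338 × 0.94667 × 0.97 = 48.06 lb·ft.

48.06 lb·ft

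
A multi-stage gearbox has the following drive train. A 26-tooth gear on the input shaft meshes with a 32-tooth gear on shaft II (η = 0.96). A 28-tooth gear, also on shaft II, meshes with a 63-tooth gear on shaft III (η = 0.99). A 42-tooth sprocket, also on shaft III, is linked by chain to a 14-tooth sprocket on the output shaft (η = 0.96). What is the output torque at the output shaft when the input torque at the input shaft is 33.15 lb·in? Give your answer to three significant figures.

Gear mesh: ratio = 32/26 = 1.2308; torque at shaft II = 33.15 × 1.2308 × 0.96 = 39.168 lb·in.
Gear mesh: ratio = 63/28 = 2.25; torque at shaft III = 39.168 × 2.25 × 0.99 = 87.247 lb·in.
Chain: ratio = 14/42 = 0.33333; torque at the output shaft = 87.247 × 0.33333 × 0.96 = 27.919 lb·in.

27.9 lb·in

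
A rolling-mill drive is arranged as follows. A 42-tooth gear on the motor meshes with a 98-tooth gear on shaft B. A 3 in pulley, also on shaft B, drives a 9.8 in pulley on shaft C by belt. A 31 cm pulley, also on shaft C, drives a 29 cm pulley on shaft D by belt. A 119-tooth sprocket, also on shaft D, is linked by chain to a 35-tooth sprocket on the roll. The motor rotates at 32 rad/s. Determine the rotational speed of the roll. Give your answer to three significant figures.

15.3 rad/s

gear mesh 98/42 = 2.3333 → 32/2.3333 = 13.714 rad/s
belt 9.8/3 = 3.2667 → 13.714/3.2667 = 4.1983 rad/s
belt 29/31 = 0.93548 → 4.1983/0.93548 = 4.4878 rad/s
chain 35/119 = 0.29412 → 4.4878/0.29412 = 15.258 rad/s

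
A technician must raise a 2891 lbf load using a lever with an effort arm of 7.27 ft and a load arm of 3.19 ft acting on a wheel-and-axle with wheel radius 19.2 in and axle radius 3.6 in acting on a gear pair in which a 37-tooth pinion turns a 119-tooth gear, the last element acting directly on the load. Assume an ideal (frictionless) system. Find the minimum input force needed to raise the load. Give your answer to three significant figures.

Lever MA = effort arm / load arm = 7.27/3.19 = 2.279.
Wheel-and-axle MA = R/r = 19.2/3.6 = 5.3333.
Gear pair MA = 119/37 = 3.2162.
Combined ideal MA = 2.279 × 5.3333 × 3.2162 = 39.092.
Effort = load / MA = 2891 / 39.092 = 73.954 lbf.

74.0 lbf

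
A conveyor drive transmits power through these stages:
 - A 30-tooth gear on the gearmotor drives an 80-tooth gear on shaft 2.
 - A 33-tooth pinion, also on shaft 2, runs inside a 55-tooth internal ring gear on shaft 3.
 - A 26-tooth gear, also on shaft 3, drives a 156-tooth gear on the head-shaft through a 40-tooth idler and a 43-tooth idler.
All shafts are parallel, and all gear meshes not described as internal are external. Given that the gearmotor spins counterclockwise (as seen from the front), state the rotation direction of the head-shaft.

the gearmotor → shaft 2: external mesh, 1 reversal → CW.
shaft 2 → shaft 3: internal mesh, same direction → CW.
shaft 3 → the head-shaft: driver → idler → idler → driven is 3 external meshes, 3 reversals → CCW.
4 reversals in total — an even number — so the head-shaft turns the same way as the gearmotor.

counterclockwise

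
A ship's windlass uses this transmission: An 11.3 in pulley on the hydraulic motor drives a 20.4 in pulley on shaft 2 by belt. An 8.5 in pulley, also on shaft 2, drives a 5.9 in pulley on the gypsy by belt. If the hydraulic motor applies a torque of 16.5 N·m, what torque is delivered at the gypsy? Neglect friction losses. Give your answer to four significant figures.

Belt: ratio = 20.4/11.3 = 1.8053; torque at shaft 2 = 16.5 × 1.8053 = 29.788 N·m.
Belt: ratio = 5.9/8.5 = 0.69412; torque at the gypsy = 29.788 × 0.69412 = 20.676 N·m.

20.68 N·m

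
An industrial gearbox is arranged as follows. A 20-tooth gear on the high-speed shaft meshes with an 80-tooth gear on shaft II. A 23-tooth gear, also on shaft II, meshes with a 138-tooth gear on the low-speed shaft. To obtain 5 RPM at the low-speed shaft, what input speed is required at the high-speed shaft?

Overall ratio R = 4 × 6 = 24.
Required input speed = output speed × R = 5 × 24 = 120 RPM.

120 RPM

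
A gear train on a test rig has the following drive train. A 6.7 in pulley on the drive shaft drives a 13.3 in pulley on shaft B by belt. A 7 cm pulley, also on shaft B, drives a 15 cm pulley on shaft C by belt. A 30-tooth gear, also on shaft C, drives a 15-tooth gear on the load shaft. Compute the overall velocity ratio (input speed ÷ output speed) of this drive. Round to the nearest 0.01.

Each stage contributes driven/driver: belt 13.3/6.7 = 1.9851, belt 15/7 = 2.1429, gear mesh 15/30 = 0.5.
Overall: 1.9851 × 2.1429 × 0.5 = 2.1269.

2.13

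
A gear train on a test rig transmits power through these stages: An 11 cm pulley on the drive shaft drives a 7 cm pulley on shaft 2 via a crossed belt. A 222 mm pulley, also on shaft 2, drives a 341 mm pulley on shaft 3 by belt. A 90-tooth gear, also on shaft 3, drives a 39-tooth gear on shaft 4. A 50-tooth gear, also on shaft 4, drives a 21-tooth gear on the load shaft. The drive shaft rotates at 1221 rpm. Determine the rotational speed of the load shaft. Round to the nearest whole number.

Belt: ratio = 7/11 = 0.63636, so shaft 2 turns at 1221 / 0.63636 = 1918.7 rpm.
Belt: ratio = 341/222 = 1.536, so shaft 3 turns at 1918.7 / 1.536 = 1249.1 rpm.
Gear mesh: ratio = 39/90 = 0.43333, so shaft 4 turns at 1249.1 / 0.43333 = 2882.6 rpm.
Gear mesh: ratio = 21/50 = 0.42, so the load shaft turns at 2882.6 / 0.42 = 6863.4 rpm.

6863 rpm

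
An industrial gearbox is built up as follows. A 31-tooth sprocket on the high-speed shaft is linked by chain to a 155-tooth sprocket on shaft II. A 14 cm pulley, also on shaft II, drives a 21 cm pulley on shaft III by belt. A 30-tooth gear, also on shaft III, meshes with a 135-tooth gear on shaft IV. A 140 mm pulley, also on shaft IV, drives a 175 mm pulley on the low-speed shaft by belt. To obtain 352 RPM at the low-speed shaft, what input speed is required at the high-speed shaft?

Overall ratio R = 5 × 1.5 × 4.5 × 1.25 = 42.188.
Required input speed = output speed × R = 352 × 42.188 = 14850 RPM.

14850 RPM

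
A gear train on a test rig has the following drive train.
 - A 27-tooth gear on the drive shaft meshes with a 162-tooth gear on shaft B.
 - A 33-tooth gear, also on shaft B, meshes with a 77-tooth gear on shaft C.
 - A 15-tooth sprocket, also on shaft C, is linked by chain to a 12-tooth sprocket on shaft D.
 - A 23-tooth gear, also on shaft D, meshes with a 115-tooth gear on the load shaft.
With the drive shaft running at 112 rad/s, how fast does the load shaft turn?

2 rad/s

gear mesh 162/27 = 6 → 112/6 = 18.667 rad/s
gear mesh 77/33 = 2.3333 → 18.667/2.3333 = 8 rad/s
chain 12/15 = 0.8 → 8/0.8 = 10 rad/s
gear mesh 115/23 = 5 → 10/5 = 2 rad/s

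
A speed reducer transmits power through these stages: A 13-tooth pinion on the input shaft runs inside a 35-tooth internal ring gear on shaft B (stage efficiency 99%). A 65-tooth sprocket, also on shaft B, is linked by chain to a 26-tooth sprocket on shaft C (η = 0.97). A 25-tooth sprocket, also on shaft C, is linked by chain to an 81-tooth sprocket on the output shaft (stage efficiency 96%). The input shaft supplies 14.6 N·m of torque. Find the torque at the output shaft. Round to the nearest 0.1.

After the internal gear (35/13): 14.6 × 2.6923 × 0.99 = 38.915 N·m
After the chain (26/65): 38.915 × 0.4 × 0.97 = 15.099 N·m
After the chain (81/25): 15.099 × 3.24 × 0.96 = 46.964 N·m

47.0 N·m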